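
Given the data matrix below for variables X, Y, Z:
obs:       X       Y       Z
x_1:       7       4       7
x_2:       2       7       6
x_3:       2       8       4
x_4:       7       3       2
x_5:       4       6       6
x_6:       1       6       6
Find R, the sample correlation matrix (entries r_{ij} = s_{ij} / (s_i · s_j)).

Step 1 — column means:
  mean(X) = (7 + 2 + 2 + 7 + 4 + 1) / 6 = 23/6 = 3.8333
  mean(Y) = (4 + 7 + 8 + 3 + 6 + 6) / 6 = 34/6 = 5.6667
  mean(Z) = (7 + 6 + 4 + 2 + 6 + 6) / 6 = 31/6 = 5.1667

Step 2 — sample variances and covariances s[i,j] = (1/(n-1)) · Σ_k (x_{k,i} - mean_i) · (x_{k,j} - mean_j), with n-1 = 5:
  s[X,X] = ((3.1667)·(3.1667) + (-1.8333)·(-1.8333) + (-1.8333)·(-1.8333) + (3.1667)·(3.1667) + (0.1667)·(0.1667) + (-2.8333)·(-2.8333)) / 5 = 34.8333/5 = 6.9667
  s[X,Y] = ((3.1667)·(-1.6667) + (-1.8333)·(1.3333) + (-1.8333)·(2.3333) + (3.1667)·(-2.6667) + (0.1667)·(0.3333) + (-2.8333)·(0.3333)) / 5 = -21.3333/5 = -4.2667
  s[X,Z] = ((3.1667)·(1.8333) + (-1.8333)·(0.8333) + (-1.8333)·(-1.1667) + (3.1667)·(-3.1667) + (0.1667)·(0.8333) + (-2.8333)·(0.8333)) / 5 = -5.8333/5 = -1.1667
  s[Y,Y] = ((-1.6667)·(-1.6667) + (1.3333)·(1.3333) + (2.3333)·(2.3333) + (-2.6667)·(-2.6667) + (0.3333)·(0.3333) + (0.3333)·(0.3333)) / 5 = 17.3333/5 = 3.4667
  s[Y,Z] = ((-1.6667)·(1.8333) + (1.3333)·(0.8333) + (2.3333)·(-1.1667) + (-2.6667)·(-3.1667) + (0.3333)·(0.8333) + (0.3333)·(0.8333)) / 5 = 4.3333/5 = 0.8667
  s[Z,Z] = ((1.8333)·(1.8333) + (0.8333)·(0.8333) + (-1.1667)·(-1.1667) + (-3.1667)·(-3.1667) + (0.8333)·(0.8333) + (0.8333)·(0.8333)) / 5 = 16.8333/5 = 3.3667
  Sample standard deviations s_i = √(s[i,i]):
  s(X) = √(6.9667) = 2.6394
  s(Y) = √(3.4667) = 1.8619
  s(Z) = √(3.3667) = 1.8348

Step 3 — r_{ij} = s_{ij} / (s_i · s_j):
  r[X,X] = 1 (diagonal).
  r[X,Y] = -4.2667 / (2.6394 · 1.8619) = -4.2667 / 4.9144 = -0.8682
  r[X,Z] = -1.1667 / (2.6394 · 1.8348) = -1.1667 / 4.843 = -0.2409
  r[Y,Y] = 1 (diagonal).
  r[Y,Z] = 0.8667 / (1.8619 · 1.8348) = 0.8667 / 3.4163 = 0.2537
  r[Z,Z] = 1 (diagonal).

R is symmetric with unit diagonal. Assembling:

R = [[1, -0.8682, -0.2409],
 [-0.8682, 1, 0.2537],
 [-0.2409, 0.2537, 1]]


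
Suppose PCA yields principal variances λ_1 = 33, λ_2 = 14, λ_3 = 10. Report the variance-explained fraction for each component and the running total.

Step 1 — total variance = trace(Sigma) = Σ λ_i = 33 + 14 + 10 = 57.

Step 2 — fraction explained by component i = λ_i / Σ λ:
  PC1: 33/57 = 0.5789
  PC2: 14/57 = 0.2456
  PC3: 10/57 = 0.1754

Step 3 — cumulative fraction after k components = (λ_1 + ... + λ_k) / Σ λ:
  k = 1: 33/57 = 0.5789
  k = 2: (33 + 14)/57 = 47/57 = 0.8246
  k = 3: (33 + 14 + 10)/57 = 57/57 = 1

Summary (fraction, with percent):

explained: PC1 0.5789 (57.89%), PC2 0.2456 (24.56%), PC3 0.1754 (17.54%);  cumulative: 0.5789, 0.8246, 1


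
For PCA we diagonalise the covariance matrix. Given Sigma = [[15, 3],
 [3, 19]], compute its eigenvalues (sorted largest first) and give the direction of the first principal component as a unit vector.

Step 1 — characteristic polynomial of 2×2 Sigma:
  det(Sigma - λI) = λ² - trace · λ + det = 0.
  trace = 15 + 19 = 34, det = 15·19 - (3)² = 276.
Step 2 — discriminant:
  Δ = trace² - 4·det = 1156 - 1104 = 52.
Step 3 — eigenvalues:
  λ = (trace ± √Δ)/2 = (34 ± 7.2111)/2,
  λ_1 = 20.6056,  λ_2 = 13.3944.

Step 4 — unit eigenvector for λ_1: solve (Sigma - λ_1 I)v = 0. First row:
  (15 - 20.6056)·v_x + (3)·v_y = 0, i.e. (-5.6056)·v_x + (3)·v_y = 0,
  so v ∝ (b, λ_1 - a) = (3, 5.6056) = u.
  ||u|| = √((3)² + (5.6056)²) = √(40.4222) ≈ 6.3578,
  v_1 = u/||u|| ≈ (0.4719, 0.8817) (||v_1|| = 1).

λ_1 = 20.6056,  λ_2 = 13.3944;  v_1 ≈ (0.4719, 0.8817)


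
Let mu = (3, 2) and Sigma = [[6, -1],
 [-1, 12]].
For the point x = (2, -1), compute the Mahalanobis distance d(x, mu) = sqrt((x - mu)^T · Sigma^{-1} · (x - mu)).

Step 1 — centre the observation: (x - mu) = (-1, -3).

Step 2 — invert Sigma. det(Sigma) = 6·12 - (-1)² = 71.
  Sigma^{-1} = (1/det) · [[d, -b], [-b, a]] = [[0.169, 0.0141],
 [0.0141, 0.0845]].

Step 3 — form the quadratic (x - mu)^T · Sigma^{-1} · (x - mu):
  Sigma^{-1} · (x - mu) = (-0.2113, -0.2676).
  (x - mu)^T · [Sigma^{-1} · (x - mu)] = (-1)·(-0.2113) + (-3)·(-0.2676) = 1.0141.

Step 4 — take square root: d = √(1.0141) ≈ 1.007.

d(x, mu) = √(1.0141) ≈ 1.007


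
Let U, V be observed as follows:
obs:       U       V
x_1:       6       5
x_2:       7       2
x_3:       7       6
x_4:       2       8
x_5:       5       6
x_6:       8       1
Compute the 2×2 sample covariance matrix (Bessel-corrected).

Step 1 — column means:
  mean(U) = (6 + 7 + 7 + 2 + 5 + 8) / 6 = 35/6 = 5.8333
  mean(V) = (5 + 2 + 6 + 8 + 6 + 1) / 6 = 28/6 = 4.6667

Step 2 — sample covariance S[i,j] = (1/(n-1)) · Σ_k (x_{k,i} - mean_i) · (x_{k,j} - mean_j), with n-1 = 5.
  S[U,U] = ((0.1667)·(0.1667) + (1.1667)·(1.1667) + (1.1667)·(1.1667) + (-3.8333)·(-3.8333) + (-0.8333)·(-0.8333) + (2.1667)·(2.1667)) / 5 = 22.8333/5 = 4.5667
  S[U,V] = ((0.1667)·(0.3333) + (1.1667)·(-2.6667) + (1.1667)·(1.3333) + (-3.8333)·(3.3333) + (-0.8333)·(1.3333) + (2.1667)·(-3.6667)) / 5 = -23.3333/5 = -4.6667
  S[V,V] = ((0.3333)·(0.3333) + (-2.6667)·(-2.6667) + (1.3333)·(1.3333) + (3.3333)·(3.3333) + (1.3333)·(1.3333) + (-3.6667)·(-3.6667)) / 5 = 35.3333/5 = 7.0667

S is symmetric (S[j,i] = S[i,j]). Assembling:

S = [[4.5667, -4.6667],
 [-4.6667, 7.0667]]


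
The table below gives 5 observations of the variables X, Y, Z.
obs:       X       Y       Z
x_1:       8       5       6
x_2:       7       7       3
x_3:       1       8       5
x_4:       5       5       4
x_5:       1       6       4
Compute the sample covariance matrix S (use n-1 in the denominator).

Step 1 — column means:
  mean(X) = (8 + 7 + 1 + 5 + 1) / 5 = 22/5 = 4.4
  mean(Y) = (5 + 7 + 8 + 5 + 6) / 5 = 31/5 = 6.2
  mean(Z) = (6 + 3 + 5 + 4 + 4) / 5 = 22/5 = 4.4

Step 2 — sample covariance S[i,j] = (1/(n-1)) · Σ_k (x_{k,i} - mean_i) · (x_{k,j} - mean_j), with n-1 = 4.
  S[X,X] = ((3.6)·(3.6) + (2.6)·(2.6) + (-3.4)·(-3.4) + (0.6)·(0.6) + (-3.4)·(-3.4)) / 4 = 43.2/4 = 10.8
  S[X,Y] = ((3.6)·(-1.2) + (2.6)·(0.8) + (-3.4)·(1.8) + (0.6)·(-1.2) + (-3.4)·(-0.2)) / 4 = -8.4/4 = -2.1
  S[X,Z] = ((3.6)·(1.6) + (2.6)·(-1.4) + (-3.4)·(0.6) + (0.6)·(-0.4) + (-3.4)·(-0.4)) / 4 = 1.2/4 = 0.3
  S[Y,Y] = ((-1.2)·(-1.2) + (0.8)·(0.8) + (1.8)·(1.8) + (-1.2)·(-1.2) + (-0.2)·(-0.2)) / 4 = 6.8/4 = 1.7
  S[Y,Z] = ((-1.2)·(1.6) + (0.8)·(-1.4) + (1.8)·(0.6) + (-1.2)·(-0.4) + (-0.2)·(-0.4)) / 4 = -1.4/4 = -0.35
  S[Z,Z] = ((1.6)·(1.6) + (-1.4)·(-1.4) + (0.6)·(0.6) + (-0.4)·(-0.4) + (-0.4)·(-0.4)) / 4 = 5.2/4 = 1.3

S is symmetric (S[j,i] = S[i,j]). Assembling:

S = [[10.8, -2.1, 0.3],
 [-2.1, 1.7, -0.35],
 [0.3, -0.35, 1.3]]


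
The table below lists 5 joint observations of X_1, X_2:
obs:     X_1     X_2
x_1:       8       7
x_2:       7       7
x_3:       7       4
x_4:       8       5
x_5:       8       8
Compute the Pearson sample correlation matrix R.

Step 1 — column means:
  mean(X_1) = (8 + 7 + 7 + 8 + 8) / 5 = 38/5 = 7.6
  mean(X_2) = (7 + 7 + 4 + 5 + 8) / 5 = 31/5 = 6.2

Step 2 — sample variances and covariances s[i,j] = (1/(n-1)) · Σ_k (x_{k,i} - mean_i) · (x_{k,j} - mean_j), with n-1 = 4:
  s[X_1,X_1] = ((0.4)·(0.4) + (-0.6)·(-0.6) + (-0.6)·(-0.6) + (0.4)·(0.4) + (0.4)·(0.4)) / 4 = 1.2/4 = 0.3
  s[X_1,X_2] = ((0.4)·(0.8) + (-0.6)·(0.8) + (-0.6)·(-2.2) + (0.4)·(-1.2) + (0.4)·(1.8)) / 4 = 1.4/4 = 0.35
  s[X_2,X_2] = ((0.8)·(0.8) + (0.8)·(0.8) + (-2.2)·(-2.2) + (-1.2)·(-1.2) + (1.8)·(1.8)) / 4 = 10.8/4 = 2.7
  Sample standard deviations s_i = √(s[i,i]):
  s(X_1) = √(0.3) = 0.5477
  s(X_2) = √(2.7) = 1.6432

Step 3 — r_{ij} = s_{ij} / (s_i · s_j):
  r[X_1,X_1] = 1 (diagonal).
  r[X_1,X_2] = 0.35 / (0.5477 · 1.6432) = 0.35 / 0.9 = 0.3889
  r[X_2,X_2] = 1 (diagonal).

R is symmetric with unit diagonal. Assembling:

R = [[1, 0.3889],
 [0.3889, 1]]


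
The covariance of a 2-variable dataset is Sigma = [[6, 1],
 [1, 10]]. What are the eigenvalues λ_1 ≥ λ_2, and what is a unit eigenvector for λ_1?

Step 1 — characteristic polynomial of 2×2 Sigma:
  det(Sigma - λI) = λ² - trace · λ + det = 0.
  trace = 6 + 10 = 16, det = 6·10 - (1)² = 59.
Step 2 — discriminant:
  Δ = trace² - 4·det = 256 - 236 = 20.
Step 3 — eigenvalues:
  λ = (trace ± √Δ)/2 = (16 ± 4.4721)/2,
  λ_1 = 10.2361,  λ_2 = 5.7639.

Step 4 — unit eigenvector for λ_1: solve (Sigma - λ_1 I)v = 0. First row:
  (6 - 10.2361)·v_x + (1)·v_y = 0, i.e. (-4.2361)·v_x + (1)·v_y = 0,
  so v ∝ (b, λ_1 - a) = (1, 4.2361) = u.
  ||u|| = √((1)² + (4.2361)²) = √(18.9443) ≈ 4.3525,
  v_1 = u/||u|| ≈ (0.2298, 0.9732) (||v_1|| = 1).

λ_1 = 10.2361,  λ_2 = 5.7639;  v_1 ≈ (0.2298, 0.9732)


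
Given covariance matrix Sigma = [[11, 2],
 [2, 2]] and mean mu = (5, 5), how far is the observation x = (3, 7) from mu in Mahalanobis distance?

Step 1 — centre the observation: (x - mu) = (-2, 2).

Step 2 — invert Sigma. det(Sigma) = 11·2 - (2)² = 18.
  Sigma^{-1} = (1/det) · [[d, -b], [-b, a]] = [[0.1111, -0.1111],
 [-0.1111, 0.6111]].

Step 3 — form the quadratic (x - mu)^T · Sigma^{-1} · (x - mu):
  Sigma^{-1} · (x - mu) = (-0.4444, 1.4444).
  (x - mu)^T · [Sigma^{-1} · (x - mu)] = (-2)·(-0.4444) + (2)·(1.4444) = 3.7778.

Step 4 — take square root: d = √(3.7778) ≈ 1.9437.

d(x, mu) = √(3.7778) ≈ 1.9437


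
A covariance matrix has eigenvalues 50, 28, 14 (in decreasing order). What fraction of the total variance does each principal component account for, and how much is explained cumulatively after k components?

Step 1 — total variance = trace(Sigma) = Σ λ_i = 50 + 28 + 14 = 92.

Step 2 — fraction explained by component i = λ_i / Σ λ:
  PC1: 50/92 = 0.5435
  PC2: 28/92 = 0.3043
  PC3: 14/92 = 0.1522

Step 3 — cumulative fraction after k components = (λ_1 + ... + λ_k) / Σ λ:
  k = 1: 50/92 = 0.5435
  k = 2: (50 + 28)/92 = 78/92 = 0.8478
  k = 3: (50 + 28 + 14)/92 = 92/92 = 1

Summary (fraction, with percent):

explained: PC1 0.5435 (54.35%), PC2 0.3043 (30.43%), PC3 0.1522 (15.22%);  cumulative: 0.5435, 0.8478, 1


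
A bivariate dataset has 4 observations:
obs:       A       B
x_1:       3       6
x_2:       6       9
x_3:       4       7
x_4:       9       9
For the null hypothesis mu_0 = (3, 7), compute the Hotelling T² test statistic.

Step 1 — sample mean vector:
  mean(A) = (3 + 6 + 4 + 9) / 4 = 22/4 = 5.5
  mean(B) = (6 + 9 + 7 + 9) / 4 = 31/4 = 7.75
  x̄ = (5.5, 7.75),  deviation x̄ - mu_0 = (5.5, 7.75) - (3, 7) = (2.5, 0.75).

Step 2 — sample covariance matrix, S[i,j] = (1/(n-1)) · Σ_k (x_{k,i} - mean_i) · (x_{k,j} - mean_j), divisor n-1 = 3:
  S[A,A] = ((-2.5)·(-2.5) + (0.5)·(0.5) + (-1.5)·(-1.5) + (3.5)·(3.5)) / 3 = 21/3 = 7
  S[A,B] = ((-2.5)·(-1.75) + (0.5)·(1.25) + (-1.5)·(-0.75) + (3.5)·(1.25)) / 3 = 10.5/3 = 3.5
  S[B,B] = ((-1.75)·(-1.75) + (1.25)·(1.25) + (-0.75)·(-0.75) + (1.25)·(1.25)) / 3 = 6.75/3 = 2.25
  S = [[7, 3.5],
 [3.5, 2.25]].

Step 3 — invert S. det(S) = 7·2.25 - (3.5)² = 3.5.
  S^{-1} = (1/det) · [[d, -b], [-b, a]] = [[0.6429, -1],
 [-1, 2]].

Step 4 — quadratic form (x̄ - mu_0)^T · S^{-1} · (x̄ - mu_0):
  S^{-1} · (x̄ - mu_0) = (0.8571, -1),
  (x̄ - mu_0)^T · [...] = (2.5)·(0.8571) + (0.75)·(-1) = 1.3929.

Step 5 — scale by n: T² = 4 · 1.3929 = 5.5714.

T² ≈ 5.5714


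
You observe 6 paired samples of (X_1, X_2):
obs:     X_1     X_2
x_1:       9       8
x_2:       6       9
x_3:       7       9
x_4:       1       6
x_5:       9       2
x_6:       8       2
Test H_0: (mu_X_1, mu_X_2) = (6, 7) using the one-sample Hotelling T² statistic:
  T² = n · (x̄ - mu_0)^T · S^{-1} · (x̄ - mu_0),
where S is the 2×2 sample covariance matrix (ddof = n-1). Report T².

Step 1 — sample mean vector:
  mean(X_1) = (9 + 6 + 7 + 1 + 9 + 8) / 6 = 40/6 = 6.6667
  mean(X_2) = (8 + 9 + 9 + 6 + 2 + 2) / 6 = 36/6 = 6
  x̄ = (6.6667, 6),  deviation x̄ - mu_0 = (6.6667, 6) - (6, 7) = (0.6667, -1).

Step 2 — sample covariance matrix, S[i,j] = (1/(n-1)) · Σ_k (x_{k,i} - mean_i) · (x_{k,j} - mean_j), divisor n-1 = 5:
  S[X_1,X_1] = ((2.3333)·(2.3333) + (-0.6667)·(-0.6667) + (0.3333)·(0.3333) + (-5.6667)·(-5.6667) + (2.3333)·(2.3333) + (1.3333)·(1.3333)) / 5 = 45.3333/5 = 9.0667
  S[X_1,X_2] = ((2.3333)·(2) + (-0.6667)·(3) + (0.3333)·(3) + (-5.6667)·(0) + (2.3333)·(-4) + (1.3333)·(-4)) / 5 = -11/5 = -2.2
  S[X_2,X_2] = ((2)·(2) + (3)·(3) + (3)·(3) + (0)·(0) + (-4)·(-4) + (-4)·(-4)) / 5 = 54/5 = 10.8
  S = [[9.0667, -2.2],
 [-2.2, 10.8]].

Step 3 — invert S. det(S) = 9.0667·10.8 - (-2.2)² = 93.08.
  S^{-1} = (1/det) · [[d, -b], [-b, a]] = [[0.116, 0.0236],
 [0.0236, 0.0974]].

Step 4 — quadratic form (x̄ - mu_0)^T · S^{-1} · (x̄ - mu_0):
  S^{-1} · (x̄ - mu_0) = (0.0537, -0.0817),
  (x̄ - mu_0)^T · [...] = (0.6667)·(0.0537) + (-1)·(-0.0817) = 0.1175.

Step 5 — scale by n: T² = 6 · 0.1175 = 0.7048.

T² ≈ 0.7048


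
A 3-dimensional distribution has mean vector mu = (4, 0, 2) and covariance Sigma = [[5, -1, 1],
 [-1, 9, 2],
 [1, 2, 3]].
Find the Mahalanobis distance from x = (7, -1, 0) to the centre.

Step 1 — centre the observation: (x - mu) = (3, -1, -2).

Step 2 — invert Sigma (cofactor / det for 3×3, or solve directly):
  Sigma^{-1} = [[0.2323, 0.0505, -0.1111],
 [0.0505, 0.1414, -0.1111],
 [-0.1111, -0.1111, 0.4444]].

Step 3 — form the quadratic (x - mu)^T · Sigma^{-1} · (x - mu):
  Sigma^{-1} · (x - mu) = (0.8687, 0.2323, -1.1111).
  (x - mu)^T · [Sigma^{-1} · (x - mu)] = (3)·(0.8687) + (-1)·(0.2323) + (-2)·(-1.1111) = 4.596.

Step 4 — take square root: d = √(4.596) ≈ 2.1438.

d(x, mu) = √(4.596) ≈ 2.1438


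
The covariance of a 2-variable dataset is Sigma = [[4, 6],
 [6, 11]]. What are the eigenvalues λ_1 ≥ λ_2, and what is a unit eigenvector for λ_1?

Step 1 — characteristic polynomial of 2×2 Sigma:
  det(Sigma - λI) = λ² - trace · λ + det = 0.
  trace = 4 + 11 = 15, det = 4·11 - (6)² = 8.
Step 2 — discriminant:
  Δ = trace² - 4·det = 225 - 32 = 193.
Step 3 — eigenvalues:
  λ = (trace ± √Δ)/2 = (15 ± 13.8924)/2,
  λ_1 = 14.4462,  λ_2 = 0.5538.

Step 4 — unit eigenvector for λ_1: solve (Sigma - λ_1 I)v = 0. First row:
  (4 - 14.4462)·v_x + (6)·v_y = 0, i.e. (-10.4462)·v_x + (6)·v_y = 0,
  so v ∝ (b, λ_1 - a) = (6, 10.4462) = u.
  ||u|| = √((6)² + (10.4462)²) = √(145.1236) ≈ 12.0467,
  v_1 = u/||u|| ≈ (0.4981, 0.8671) (||v_1|| = 1).

λ_1 = 14.4462,  λ_2 = 0.5538;  v_1 ≈ (0.4981, 0.8671)


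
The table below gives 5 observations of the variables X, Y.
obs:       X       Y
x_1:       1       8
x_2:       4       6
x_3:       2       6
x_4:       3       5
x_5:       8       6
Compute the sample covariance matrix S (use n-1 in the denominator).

Step 1 — column means:
  mean(X) = (1 + 4 + 2 + 3 + 8) / 5 = 18/5 = 3.6
  mean(Y) = (8 + 6 + 6 + 5 + 6) / 5 = 31/5 = 6.2

Step 2 — sample covariance S[i,j] = (1/(n-1)) · Σ_k (x_{k,i} - mean_i) · (x_{k,j} - mean_j), with n-1 = 4.
  S[X,X] = ((-2.6)·(-2.6) + (0.4)·(0.4) + (-1.6)·(-1.6) + (-0.6)·(-0.6) + (4.4)·(4.4)) / 4 = 29.2/4 = 7.3
  S[X,Y] = ((-2.6)·(1.8) + (0.4)·(-0.2) + (-1.6)·(-0.2) + (-0.6)·(-1.2) + (4.4)·(-0.2)) / 4 = -4.6/4 = -1.15
  S[Y,Y] = ((1.8)·(1.8) + (-0.2)·(-0.2) + (-0.2)·(-0.2) + (-1.2)·(-1.2) + (-0.2)·(-0.2)) / 4 = 4.8/4 = 1.2

S is symmetric (S[j,i] = S[i,j]). Assembling:

S = [[7.3, -1.15],
 [-1.15, 1.2]]


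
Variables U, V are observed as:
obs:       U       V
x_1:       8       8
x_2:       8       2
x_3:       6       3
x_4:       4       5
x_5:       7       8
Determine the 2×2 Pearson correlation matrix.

Step 1 — column means:
  mean(U) = (8 + 8 + 6 + 4 + 7) / 5 = 33/5 = 6.6
  mean(V) = (8 + 2 + 3 + 5 + 8) / 5 = 26/5 = 5.2

Step 2 — sample variances and covariances s[i,j] = (1/(n-1)) · Σ_k (x_{k,i} - mean_i) · (x_{k,j} - mean_j), with n-1 = 4:
  s[U,U] = ((1.4)·(1.4) + (1.4)·(1.4) + (-0.6)·(-0.6) + (-2.6)·(-2.6) + (0.4)·(0.4)) / 4 = 11.2/4 = 2.8
  s[U,V] = ((1.4)·(2.8) + (1.4)·(-3.2) + (-0.6)·(-2.2) + (-2.6)·(-0.2) + (0.4)·(2.8)) / 4 = 2.4/4 = 0.6
  s[V,V] = ((2.8)·(2.8) + (-3.2)·(-3.2) + (-2.2)·(-2.2) + (-0.2)·(-0.2) + (2.8)·(2.8)) / 4 = 30.8/4 = 7.7
  Sample standard deviations s_i = √(s[i,i]):
  s(U) = √(2.8) = 1.6733
  s(V) = √(7.7) = 2.7749

Step 3 — r_{ij} = s_{ij} / (s_i · s_j):
  r[U,U] = 1 (diagonal).
  r[U,V] = 0.6 / (1.6733 · 2.7749) = 0.6 / 4.6433 = 0.1292
  r[V,V] = 1 (diagonal).

R is symmetric with unit diagonal. Assembling:

R = [[1, 0.1292],
 [0.1292, 1]]


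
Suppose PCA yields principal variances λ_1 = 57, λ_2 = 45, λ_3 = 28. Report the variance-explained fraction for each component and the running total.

Step 1 — total variance = trace(Sigma) = Σ λ_i = 57 + 45 + 28 = 130.

Step 2 — fraction explained by component i = λ_i / Σ λ:
  PC1: 57/130 = 0.4385
  PC2: 45/130 = 0.3462
  PC3: 28/130 = 0.2154

Step 3 — cumulative fraction after k components = (λ_1 + ... + λ_k) / Σ λ:
  k = 1: 57/130 = 0.4385
  k = 2: (57 + 45)/130 = 102/130 = 0.7846
  k = 3: (57 + 45 + 28)/130 = 130/130 = 1

Summary (fraction, with percent):

explained: PC1 0.4385 (43.85%), PC2 0.3462 (34.62%), PC3 0.2154 (21.54%);  cumulative: 0.4385, 0.7846, 1


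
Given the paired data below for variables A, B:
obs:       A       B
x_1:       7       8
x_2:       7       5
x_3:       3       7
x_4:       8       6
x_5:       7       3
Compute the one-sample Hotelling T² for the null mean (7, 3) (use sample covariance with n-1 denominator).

Step 1 — sample mean vector:
  mean(A) = (7 + 7 + 3 + 8 + 7) / 5 = 32/5 = 6.4
  mean(B) = (8 + 5 + 7 + 6 + 3) / 5 = 29/5 = 5.8
  x̄ = (6.4, 5.8),  deviation x̄ - mu_0 = (6.4, 5.8) - (7, 3) = (-0.6, 2.8).

Step 2 — sample covariance matrix, S[i,j] = (1/(n-1)) · Σ_k (x_{k,i} - mean_i) · (x_{k,j} - mean_j), divisor n-1 = 4:
  S[A,A] = ((0.6)·(0.6) + (0.6)·(0.6) + (-3.4)·(-3.4) + (1.6)·(1.6) + (0.6)·(0.6)) / 4 = 15.2/4 = 3.8
  S[A,B] = ((0.6)·(2.2) + (0.6)·(-0.8) + (-3.4)·(1.2) + (1.6)·(0.2) + (0.6)·(-2.8)) / 4 = -4.6/4 = -1.15
  S[B,B] = ((2.2)·(2.2) + (-0.8)·(-0.8) + (1.2)·(1.2) + (0.2)·(0.2) + (-2.8)·(-2.8)) / 4 = 14.8/4 = 3.7
  S = [[3.8, -1.15],
 [-1.15, 3.7]].

Step 3 — invert S. det(S) = 3.8·3.7 - (-1.15)² = 12.7375.
  S^{-1} = (1/det) · [[d, -b], [-b, a]] = [[0.2905, 0.0903],
 [0.0903, 0.2983]].

Step 4 — quadratic form (x̄ - mu_0)^T · S^{-1} · (x̄ - mu_0):
  S^{-1} · (x̄ - mu_0) = (0.0785, 0.7812),
  (x̄ - mu_0)^T · [...] = (-0.6)·(0.0785) + (2.8)·(0.7812) = 2.1401.

Step 5 — scale by n: T² = 5 · 2.1401 = 10.7007.

T² ≈ 10.7007


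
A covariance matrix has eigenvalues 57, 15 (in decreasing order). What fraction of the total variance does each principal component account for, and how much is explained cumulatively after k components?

Step 1 — total variance = trace(Sigma) = Σ λ_i = 57 + 15 = 72.

Step 2 — fraction explained by component i = λ_i / Σ λ:
  PC1: 57/72 = 0.7917
  PC2: 15/72 = 0.2083

Step 3 — cumulative fraction after k components = (λ_1 + ... + λ_k) / Σ λ:
  k = 1: 57/72 = 0.7917
  k = 2: (57 + 15)/72 = 72/72 = 1

Summary (fraction, with percent):

explained: PC1 0.7917 (79.17%), PC2 0.2083 (20.83%);  cumulative: 0.7917, 1


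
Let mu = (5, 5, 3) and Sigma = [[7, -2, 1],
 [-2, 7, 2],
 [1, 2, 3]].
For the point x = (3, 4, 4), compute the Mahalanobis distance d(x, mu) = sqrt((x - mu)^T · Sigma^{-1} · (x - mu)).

Step 1 — centre the observation: (x - mu) = (-2, -1, 1).

Step 2 — invert Sigma (cofactor / det for 3×3, or solve directly):
  Sigma^{-1} = [[0.1848, 0.087, -0.1196],
 [0.087, 0.2174, -0.1739],
 [-0.1196, -0.1739, 0.4891]].

Step 3 — form the quadratic (x - mu)^T · Sigma^{-1} · (x - mu):
  Sigma^{-1} · (x - mu) = (-0.5761, -0.5652, 0.9022).
  (x - mu)^T · [Sigma^{-1} · (x - mu)] = (-2)·(-0.5761) + (-1)·(-0.5652) + (1)·(0.9022) = 2.6196.

Step 4 — take square root: d = √(2.6196) ≈ 1.6185.

d(x, mu) = √(2.6196) ≈ 1.6185


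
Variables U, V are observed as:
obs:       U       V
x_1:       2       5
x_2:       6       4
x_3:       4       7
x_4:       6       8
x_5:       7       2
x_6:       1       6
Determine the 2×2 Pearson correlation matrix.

Step 1 — column means:
  mean(U) = (2 + 6 + 4 + 6 + 7 + 1) / 6 = 26/6 = 4.3333
  mean(V) = (5 + 4 + 7 + 8 + 2 + 6) / 6 = 32/6 = 5.3333

Step 2 — sample variances and covariances s[i,j] = (1/(n-1)) · Σ_k (x_{k,i} - mean_i) · (x_{k,j} - mean_j), with n-1 = 5:
  s[U,U] = ((-2.3333)·(-2.3333) + (1.6667)·(1.6667) + (-0.3333)·(-0.3333) + (1.6667)·(1.6667) + (2.6667)·(2.6667) + (-3.3333)·(-3.3333)) / 5 = 29.3333/5 = 5.8667
  s[U,V] = ((-2.3333)·(-0.3333) + (1.6667)·(-1.3333) + (-0.3333)·(1.6667) + (1.6667)·(2.6667) + (2.6667)·(-3.3333) + (-3.3333)·(0.6667)) / 5 = -8.6667/5 = -1.7333
  s[V,V] = ((-0.3333)·(-0.3333) + (-1.3333)·(-1.3333) + (1.6667)·(1.6667) + (2.6667)·(2.6667) + (-3.3333)·(-3.3333) + (0.6667)·(0.6667)) / 5 = 23.3333/5 = 4.6667
  Sample standard deviations s_i = √(s[i,i]):
  s(U) = √(5.8667) = 2.4221
  s(V) = √(4.6667) = 2.1602

Step 3 — r_{ij} = s_{ij} / (s_i · s_j):
  r[U,U] = 1 (diagonal).
  r[U,V] = -1.7333 / (2.4221 · 2.1602) = -1.7333 / 5.2324 = -0.3313
  r[V,V] = 1 (diagonal).

R is symmetric with unit diagonal. Assembling:

R = [[1, -0.3313],
 [-0.3313, 1]]


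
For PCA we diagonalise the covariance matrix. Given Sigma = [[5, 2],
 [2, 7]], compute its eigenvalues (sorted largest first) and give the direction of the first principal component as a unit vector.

Step 1 — characteristic polynomial of 2×2 Sigma:
  det(Sigma - λI) = λ² - trace · λ + det = 0.
  trace = 5 + 7 = 12, det = 5·7 - (2)² = 31.
Step 2 — discriminant:
  Δ = trace² - 4·det = 144 - 124 = 20.
Step 3 — eigenvalues:
  λ = (trace ± √Δ)/2 = (12 ± 4.4721)/2,
  λ_1 = 8.2361,  λ_2 = 3.7639.

Step 4 — unit eigenvector for λ_1: solve (Sigma - λ_1 I)v = 0. First row:
  (5 - 8.2361)·v_x + (2)·v_y = 0, i.e. (-3.2361)·v_x + (2)·v_y = 0,
  so v ∝ (b, λ_1 - a) = (2, 3.2361) = u.
  ||u|| = √((2)² + (3.2361)²) = √(14.4721) ≈ 3.8042,
  v_1 = u/||u|| ≈ (0.5257, 0.8507) (||v_1|| = 1).

λ_1 = 8.2361,  λ_2 = 3.7639;  v_1 ≈ (0.5257, 0.8507)


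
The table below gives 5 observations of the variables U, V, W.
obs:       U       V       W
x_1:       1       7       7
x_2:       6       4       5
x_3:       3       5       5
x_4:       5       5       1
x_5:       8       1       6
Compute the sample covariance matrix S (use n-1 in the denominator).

Step 1 — column means:
  mean(U) = (1 + 6 + 3 + 5 + 8) / 5 = 23/5 = 4.6
  mean(V) = (7 + 4 + 5 + 5 + 1) / 5 = 22/5 = 4.4
  mean(W) = (7 + 5 + 5 + 1 + 6) / 5 = 24/5 = 4.8

Step 2 — sample covariance S[i,j] = (1/(n-1)) · Σ_k (x_{k,i} - mean_i) · (x_{k,j} - mean_j), with n-1 = 4.
  S[U,U] = ((-3.6)·(-3.6) + (1.4)·(1.4) + (-1.6)·(-1.6) + (0.4)·(0.4) + (3.4)·(3.4)) / 4 = 29.2/4 = 7.3
  S[U,V] = ((-3.6)·(2.6) + (1.4)·(-0.4) + (-1.6)·(0.6) + (0.4)·(0.6) + (3.4)·(-3.4)) / 4 = -22.2/4 = -5.55
  S[U,W] = ((-3.6)·(2.2) + (1.4)·(0.2) + (-1.6)·(0.2) + (0.4)·(-3.8) + (3.4)·(1.2)) / 4 = -5.4/4 = -1.35
  S[V,V] = ((2.6)·(2.6) + (-0.4)·(-0.4) + (0.6)·(0.6) + (0.6)·(0.6) + (-3.4)·(-3.4)) / 4 = 19.2/4 = 4.8
  S[V,W] = ((2.6)·(2.2) + (-0.4)·(0.2) + (0.6)·(0.2) + (0.6)·(-3.8) + (-3.4)·(1.2)) / 4 = -0.6/4 = -0.15
  S[W,W] = ((2.2)·(2.2) + (0.2)·(0.2) + (0.2)·(0.2) + (-3.8)·(-3.8) + (1.2)·(1.2)) / 4 = 20.8/4 = 5.2

S is symmetric (S[j,i] = S[i,j]). Assembling:

S = [[7.3, -5.55, -1.35],
 [-5.55, 4.8, -0.15],
 [-1.35, -0.15, 5.2]]


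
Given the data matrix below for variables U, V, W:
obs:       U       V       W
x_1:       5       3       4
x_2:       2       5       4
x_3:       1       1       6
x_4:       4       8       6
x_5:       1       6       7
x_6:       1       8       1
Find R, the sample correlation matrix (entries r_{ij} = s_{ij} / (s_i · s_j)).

Step 1 — column means:
  mean(U) = (5 + 2 + 1 + 4 + 1 + 1) / 6 = 14/6 = 2.3333
  mean(V) = (3 + 5 + 1 + 8 + 6 + 8) / 6 = 31/6 = 5.1667
  mean(W) = (4 + 4 + 6 + 6 + 7 + 1) / 6 = 28/6 = 4.6667

Step 2 — sample variances and covariances s[i,j] = (1/(n-1)) · Σ_k (x_{k,i} - mean_i) · (x_{k,j} - mean_j), with n-1 = 5:
  s[U,U] = ((2.6667)·(2.6667) + (-0.3333)·(-0.3333) + (-1.3333)·(-1.3333) + (1.6667)·(1.6667) + (-1.3333)·(-1.3333) + (-1.3333)·(-1.3333)) / 5 = 15.3333/5 = 3.0667
  s[U,V] = ((2.6667)·(-2.1667) + (-0.3333)·(-0.1667) + (-1.3333)·(-4.1667) + (1.6667)·(2.8333) + (-1.3333)·(0.8333) + (-1.3333)·(2.8333)) / 5 = -0.3333/5 = -0.0667
  s[U,W] = ((2.6667)·(-0.6667) + (-0.3333)·(-0.6667) + (-1.3333)·(1.3333) + (1.6667)·(1.3333) + (-1.3333)·(2.3333) + (-1.3333)·(-3.6667)) / 5 = 0.6667/5 = 0.1333
  s[V,V] = ((-2.1667)·(-2.1667) + (-0.1667)·(-0.1667) + (-4.1667)·(-4.1667) + (2.8333)·(2.8333) + (0.8333)·(0.8333) + (2.8333)·(2.8333)) / 5 = 38.8333/5 = 7.7667
  s[V,W] = ((-2.1667)·(-0.6667) + (-0.1667)·(-0.6667) + (-4.1667)·(1.3333) + (2.8333)·(1.3333) + (0.8333)·(2.3333) + (2.8333)·(-3.6667)) / 5 = -8.6667/5 = -1.7333
  s[W,W] = ((-0.6667)·(-0.6667) + (-0.6667)·(-0.6667) + (1.3333)·(1.3333) + (1.3333)·(1.3333) + (2.3333)·(2.3333) + (-3.6667)·(-3.6667)) / 5 = 23.3333/5 = 4.6667
  Sample standard deviations s_i = √(s[i,i]):
  s(U) = √(3.0667) = 1.7512
  s(V) = √(7.7667) = 2.7869
  s(W) = √(4.6667) = 2.1602

Step 3 — r_{ij} = s_{ij} / (s_i · s_j):
  r[U,U] = 1 (diagonal).
  r[U,V] = -0.0667 / (1.7512 · 2.7869) = -0.0667 / 4.8803 = -0.0137
  r[U,W] = 0.1333 / (1.7512 · 2.1602) = 0.1333 / 3.783 = 0.0352
  r[V,V] = 1 (diagonal).
  r[V,W] = -1.7333 / (2.7869 · 2.1602) = -1.7333 / 6.0203 = -0.2879
  r[W,W] = 1 (diagonal).

R is symmetric with unit diagonal. Assembling:

R = [[1, -0.0137, 0.0352],
 [-0.0137, 1, -0.2879],
 [0.0352, -0.2879, 1]]


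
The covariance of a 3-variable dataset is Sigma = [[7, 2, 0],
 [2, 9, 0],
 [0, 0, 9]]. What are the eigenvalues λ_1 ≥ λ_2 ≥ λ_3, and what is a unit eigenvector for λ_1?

Step 1 — characteristic polynomial p(λ) = det(λI - Sigma) = λ³ - tr·λ² + c_1·λ - det, where tr = trace, c_1 = sum of the principal 2×2 minors, det = det(Sigma):
  tr = 7 + 9 + 9 = 25,
  c_1 = (7·9 - (2)²) + (7·9 - (0)²) + (9·9 - (0)²) = 59 + 63 + 81 = 203,
  det = 7·(9·9 - (0)²) - (2)·((2)·9 - (0)·(0)) + (0)·((2)·(0) - 9·(0)) = 7·(81) - (2)·(18) + (0)·(0) = 531.
  So p(λ) = λ³ - 25λ² + 203λ - 531.
Step 2 — look for an integer root (rational root theorem: any rational root is an integer divisor of 531). Testing λ = 9:
  p(9) = 729 - 2025 + 1827 - 531 = 0  ✓
  Dividing out (λ - 9): p(λ) = (λ - 9)(λ² - 16λ + 59).
Step 3 — remaining eigenvalues from the quadratic λ² - 16λ + 59 = 0:
  Δ = 16² - 4·59 = 256 - 236 = 20,  λ = (16 ± √20)/2 = (16 ± 4.4721)/2 ≈ 10.2361 or 5.7639.
  Sorted: λ_1 = 10.2361,  λ_2 = 9,  λ_3 = 5.7639  (check: sum = 25 = tr ✓).

Step 4 — unit eigenvector for λ_1 ≈ 10.2361: v spans the null space of (Sigma - λ_1 I), whose rows are
  r_1 = (-3.2361, 2, 0),  r_2 = (2, -1.2361, 0),  r_3 = (0, 0, -1.2361).
  v is orthogonal to every row, so take v ∝ r_1 × r_3 = ((2)·(-1.2361) - (0)·(0), (0)·(0) - (-3.2361)·(-1.2361), (-3.2361)·(0) - (2)·(0)) ≈ (-2.4721, -4, 0).
  Rescale (multiply by -1 so the first nonzero entry is positive): u = (2.4721, 4, 0).
  ||u|| = √((2.4721)² + (4)² + (0)²) = √(22.1115) ≈ 4.7023,  v_1 = u/||u|| ≈ (0.5257, 0.8507, 0) (||v_1|| = 1).

λ_1 = 10.2361,  λ_2 = 9,  λ_3 = 5.7639;  v_1 ≈ (0.5257, 0.8507, 0)


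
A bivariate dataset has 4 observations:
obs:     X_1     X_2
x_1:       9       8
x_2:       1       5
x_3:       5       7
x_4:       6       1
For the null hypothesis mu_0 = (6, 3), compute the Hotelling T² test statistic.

Step 1 — sample mean vector:
  mean(X_1) = (9 + 1 + 5 + 6) / 4 = 21/4 = 5.25
  mean(X_2) = (8 + 5 + 7 + 1) / 4 = 21/4 = 5.25
  x̄ = (5.25, 5.25),  deviation x̄ - mu_0 = (5.25, 5.25) - (6, 3) = (-0.75, 2.25).

Step 2 — sample covariance matrix, S[i,j] = (1/(n-1)) · Σ_k (x_{k,i} - mean_i) · (x_{k,j} - mean_j), divisor n-1 = 3:
  S[X_1,X_1] = ((3.75)·(3.75) + (-4.25)·(-4.25) + (-0.25)·(-0.25) + (0.75)·(0.75)) / 3 = 32.75/3 = 10.9167
  S[X_1,X_2] = ((3.75)·(2.75) + (-4.25)·(-0.25) + (-0.25)·(1.75) + (0.75)·(-4.25)) / 3 = 7.75/3 = 2.5833
  S[X_2,X_2] = ((2.75)·(2.75) + (-0.25)·(-0.25) + (1.75)·(1.75) + (-4.25)·(-4.25)) / 3 = 28.75/3 = 9.5833
  S = [[10.9167, 2.5833],
 [2.5833, 9.5833]].

Step 3 — invert S. det(S) = 10.9167·9.5833 - (2.5833)² = 97.9444.
  S^{-1} = (1/det) · [[d, -b], [-b, a]] = [[0.0978, -0.0264],
 [-0.0264, 0.1115]].

Step 4 — quadratic form (x̄ - mu_0)^T · S^{-1} · (x̄ - mu_0):
  S^{-1} · (x̄ - mu_0) = (-0.1327, 0.2706),
  (x̄ - mu_0)^T · [...] = (-0.75)·(-0.1327) + (2.25)·(0.2706) = 0.7083.

Step 5 — scale by n: T² = 4 · 0.7083 = 2.8332.

T² ≈ 2.8332


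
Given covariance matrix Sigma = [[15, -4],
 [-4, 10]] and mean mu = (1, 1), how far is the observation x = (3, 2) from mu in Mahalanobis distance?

Step 1 — centre the observation: (x - mu) = (2, 1).

Step 2 — invert Sigma. det(Sigma) = 15·10 - (-4)² = 134.
  Sigma^{-1} = (1/det) · [[d, -b], [-b, a]] = [[0.0746, 0.0299],
 [0.0299, 0.1119]].

Step 3 — form the quadratic (x - mu)^T · Sigma^{-1} · (x - mu):
  Sigma^{-1} · (x - mu) = (0.1791, 0.1716).
  (x - mu)^T · [Sigma^{-1} · (x - mu)] = (2)·(0.1791) + (1)·(0.1716) = 0.5299.

Step 4 — take square root: d = √(0.5299) ≈ 0.7279.

d(x, mu) = √(0.5299) ≈ 0.7279


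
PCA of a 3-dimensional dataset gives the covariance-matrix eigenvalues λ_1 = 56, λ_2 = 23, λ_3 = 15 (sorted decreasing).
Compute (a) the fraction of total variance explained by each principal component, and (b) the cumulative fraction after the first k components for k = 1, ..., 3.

Step 1 — total variance = trace(Sigma) = Σ λ_i = 56 + 23 + 15 = 94.

Step 2 — fraction explained by component i = λ_i / Σ λ:
  PC1: 56/94 = 0.5957
  PC2: 23/94 = 0.2447
  PC3: 15/94 = 0.1596

Step 3 — cumulative fraction after k components = (λ_1 + ... + λ_k) / Σ λ:
  k = 1: 56/94 = 0.5957
  k = 2: (56 + 23)/94 = 79/94 = 0.8404
  k = 3: (56 + 23 + 15)/94 = 94/94 = 1

Summary (fraction, with percent):

explained: PC1 0.5957 (59.57%), PC2 0.2447 (24.47%), PC3 0.1596 (15.96%);  cumulative: 0.5957, 0.8404, 1


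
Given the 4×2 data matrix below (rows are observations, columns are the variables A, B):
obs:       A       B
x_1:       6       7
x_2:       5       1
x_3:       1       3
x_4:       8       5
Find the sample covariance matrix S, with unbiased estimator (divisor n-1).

Step 1 — column means:
  mean(A) = (6 + 5 + 1 + 8) / 4 = 20/4 = 5
  mean(B) = (7 + 1 + 3 + 5) / 4 = 16/4 = 4

Step 2 — sample covariance S[i,j] = (1/(n-1)) · Σ_k (x_{k,i} - mean_i) · (x_{k,j} - mean_j), with n-1 = 3.
  S[A,A] = ((1)·(1) + (0)·(0) + (-4)·(-4) + (3)·(3)) / 3 = 26/3 = 8.6667
  S[A,B] = ((1)·(3) + (0)·(-3) + (-4)·(-1) + (3)·(1)) / 3 = 10/3 = 3.3333
  S[B,B] = ((3)·(3) + (-3)·(-3) + (-1)·(-1) + (1)·(1)) / 3 = 20/3 = 6.6667

S is symmetric (S[j,i] = S[i,j]). Assembling:

S = [[8.6667, 3.3333],
 [3.3333, 6.6667]]


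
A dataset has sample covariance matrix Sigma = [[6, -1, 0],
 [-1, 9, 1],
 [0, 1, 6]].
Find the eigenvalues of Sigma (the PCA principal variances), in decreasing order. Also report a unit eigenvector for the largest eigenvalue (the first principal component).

Step 1 — characteristic polynomial p(λ) = det(λI - Sigma) = λ³ - tr·λ² + c_1·λ - det, where tr = trace, c_1 = sum of the principal 2×2 minors, det = det(Sigma):
  tr = 6 + 9 + 6 = 21,
  c_1 = (6·9 - (-1)²) + (6·6 - (0)²) + (9·6 - (1)²) = 53 + 36 + 53 = 142,
  det = 6·(9·6 - (1)²) - (-1)·((-1)·6 - (1)·(0)) + (0)·((-1)·(1) - 9·(0)) = 6·(53) - (-1)·(-6) + (0)·(-1) = 312.
  So p(λ) = λ³ - 21λ² + 142λ - 312.
Step 2 — look for an integer root (rational root theorem: any rational root is an integer divisor of 312). Testing λ = 6:
  p(6) = 216 - 756 + 852 - 312 = 0  ✓
  Dividing out (λ - 6): p(λ) = (λ - 6)(λ² - 15λ + 52).
Step 3 — remaining eigenvalues from the quadratic λ² - 15λ + 52 = 0:
  Δ = 15² - 4·52 = 225 - 208 = 17,  λ = (15 ± √17)/2 = (15 ± 4.1231)/2 ≈ 9.5616 or 5.4384.
  Sorted: λ_1 = 9.5616,  λ_2 = 6,  λ_3 = 5.4384  (check: sum = 21 = tr ✓).

Step 4 — unit eigenvector for λ_1 ≈ 9.5616: v spans the null space of (Sigma - λ_1 I), whose rows are
  r_1 = (-3.5616, -1, 0),  r_2 = (-1, -0.5616, 1),  r_3 = (0, 1, -3.5616).
  v is orthogonal to every row, so take v ∝ r_1 × r_2 = ((-1)·(1) - (0)·(-0.5616), (0)·(-1) - (-3.5616)·(1), (-3.5616)·(-0.5616) - (-1)·(-1)) ≈ (-1, 3.5616, 1).
  Rescale (multiply by -1 so the first nonzero entry is positive): u = (1, -3.5616, -1).
  ||u|| = √((1)² + (-3.5616)² + (-1)²) = √(14.6847) ≈ 3.8321,  v_1 = u/||u|| ≈ (0.261, -0.9294, -0.261) (||v_1|| = 1).

λ_1 = 9.5616,  λ_2 = 6,  λ_3 = 5.4384;  v_1 ≈ (0.261, -0.9294, -0.261)


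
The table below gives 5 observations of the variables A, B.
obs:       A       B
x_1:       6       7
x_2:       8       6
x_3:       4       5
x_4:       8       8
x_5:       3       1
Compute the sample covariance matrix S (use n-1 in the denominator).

Step 1 — column means:
  mean(A) = (6 + 8 + 4 + 8 + 3) / 5 = 29/5 = 5.8
  mean(B) = (7 + 6 + 5 + 8 + 1) / 5 = 27/5 = 5.4

Step 2 — sample covariance S[i,j] = (1/(n-1)) · Σ_k (x_{k,i} - mean_i) · (x_{k,j} - mean_j), with n-1 = 4.
  S[A,A] = ((0.2)·(0.2) + (2.2)·(2.2) + (-1.8)·(-1.8) + (2.2)·(2.2) + (-2.8)·(-2.8)) / 4 = 20.8/4 = 5.2
  S[A,B] = ((0.2)·(1.6) + (2.2)·(0.6) + (-1.8)·(-0.4) + (2.2)·(2.6) + (-2.8)·(-4.4)) / 4 = 20.4/4 = 5.1
  S[B,B] = ((1.6)·(1.6) + (0.6)·(0.6) + (-0.4)·(-0.4) + (2.6)·(2.6) + (-4.4)·(-4.4)) / 4 = 29.2/4 = 7.3

S is symmetric (S[j,i] = S[i,j]). Assembling:

S = [[5.2, 5.1],
 [5.1, 7.3]]


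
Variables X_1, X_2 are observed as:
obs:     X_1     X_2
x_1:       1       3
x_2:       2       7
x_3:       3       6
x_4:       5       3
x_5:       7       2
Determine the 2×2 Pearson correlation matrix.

Step 1 — column means:
  mean(X_1) = (1 + 2 + 3 + 5 + 7) / 5 = 18/5 = 3.6
  mean(X_2) = (3 + 7 + 6 + 3 + 2) / 5 = 21/5 = 4.2

Step 2 — sample variances and covariances s[i,j] = (1/(n-1)) · Σ_k (x_{k,i} - mean_i) · (x_{k,j} - mean_j), with n-1 = 4:
  s[X_1,X_1] = ((-2.6)·(-2.6) + (-1.6)·(-1.6) + (-0.6)·(-0.6) + (1.4)·(1.4) + (3.4)·(3.4)) / 4 = 23.2/4 = 5.8
  s[X_1,X_2] = ((-2.6)·(-1.2) + (-1.6)·(2.8) + (-0.6)·(1.8) + (1.4)·(-1.2) + (3.4)·(-2.2)) / 4 = -11.6/4 = -2.9
  s[X_2,X_2] = ((-1.2)·(-1.2) + (2.8)·(2.8) + (1.8)·(1.8) + (-1.2)·(-1.2) + (-2.2)·(-2.2)) / 4 = 18.8/4 = 4.7
  Sample standard deviations s_i = √(s[i,i]):
  s(X_1) = √(5.8) = 2.4083
  s(X_2) = √(4.7) = 2.1679

Step 3 — r_{ij} = s_{ij} / (s_i · s_j):
  r[X_1,X_1] = 1 (diagonal).
  r[X_1,X_2] = -2.9 / (2.4083 · 2.1679) = -2.9 / 5.2211 = -0.5554
  r[X_2,X_2] = 1 (diagonal).

R is symmetric with unit diagonal. Assembling:

R = [[1, -0.5554],
 [-0.5554, 1]]


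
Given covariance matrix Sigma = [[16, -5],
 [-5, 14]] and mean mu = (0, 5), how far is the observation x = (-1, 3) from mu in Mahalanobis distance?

Step 1 — centre the observation: (x - mu) = (-1, -2).

Step 2 — invert Sigma. det(Sigma) = 16·14 - (-5)² = 199.
  Sigma^{-1} = (1/det) · [[d, -b], [-b, a]] = [[0.0704, 0.0251],
 [0.0251, 0.0804]].

Step 3 — form the quadratic (x - mu)^T · Sigma^{-1} · (x - mu):
  Sigma^{-1} · (x - mu) = (-0.1206, -0.1859).
  (x - mu)^T · [Sigma^{-1} · (x - mu)] = (-1)·(-0.1206) + (-2)·(-0.1859) = 0.4925.

Step 4 — take square root: d = √(0.4925) ≈ 0.7018.

d(x, mu) = √(0.4925) ≈ 0.7018


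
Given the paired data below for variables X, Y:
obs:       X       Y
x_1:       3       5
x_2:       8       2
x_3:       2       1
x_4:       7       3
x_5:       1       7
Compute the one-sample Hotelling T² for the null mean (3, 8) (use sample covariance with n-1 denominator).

Step 1 — sample mean vector:
  mean(X) = (3 + 8 + 2 + 7 + 1) / 5 = 21/5 = 4.2
  mean(Y) = (5 + 2 + 1 + 3 + 7) / 5 = 18/5 = 3.6
  x̄ = (4.2, 3.6),  deviation x̄ - mu_0 = (4.2, 3.6) - (3, 8) = (1.2, -4.4).

Step 2 — sample covariance matrix, S[i,j] = (1/(n-1)) · Σ_k (x_{k,i} - mean_i) · (x_{k,j} - mean_j), divisor n-1 = 4:
  S[X,X] = ((-1.2)·(-1.2) + (3.8)·(3.8) + (-2.2)·(-2.2) + (2.8)·(2.8) + (-3.2)·(-3.2)) / 4 = 38.8/4 = 9.7
  S[X,Y] = ((-1.2)·(1.4) + (3.8)·(-1.6) + (-2.2)·(-2.6) + (2.8)·(-0.6) + (-3.2)·(3.4)) / 4 = -14.6/4 = -3.65
  S[Y,Y] = ((1.4)·(1.4) + (-1.6)·(-1.6) + (-2.6)·(-2.6) + (-0.6)·(-0.6) + (3.4)·(3.4)) / 4 = 23.2/4 = 5.8
  S = [[9.7, -3.65],
 [-3.65, 5.8]].

Step 3 — invert S. det(S) = 9.7·5.8 - (-3.65)² = 42.9375.
  S^{-1} = (1/det) · [[d, -b], [-b, a]] = [[0.1351, 0.085],
 [0.085, 0.2259]].

Step 4 — quadratic form (x̄ - mu_0)^T · S^{-1} · (x̄ - mu_0):
  S^{-1} · (x̄ - mu_0) = (-0.2119, -0.892),
  (x̄ - mu_0)^T · [...] = (1.2)·(-0.2119) + (-4.4)·(-0.892) = 3.6705.

Step 5 — scale by n: T² = 5 · 3.6705 = 18.3523.

T² ≈ 18.3523


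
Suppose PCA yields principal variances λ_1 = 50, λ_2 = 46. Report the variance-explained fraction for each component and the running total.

Step 1 — total variance = trace(Sigma) = Σ λ_i = 50 + 46 = 96.

Step 2 — fraction explained by component i = λ_i / Σ λ:
  PC1: 50/96 = 0.5208
  PC2: 46/96 = 0.4792

Step 3 — cumulative fraction after k components = (λ_1 + ... + λ_k) / Σ λ:
  k = 1: 50/96 = 0.5208
  k = 2: (50 + 46)/96 = 96/96 = 1

Summary (fraction, with percent):

explained: PC1 0.5208 (52.08%), PC2 0.4792 (47.92%);  cumulative: 0.5208, 1


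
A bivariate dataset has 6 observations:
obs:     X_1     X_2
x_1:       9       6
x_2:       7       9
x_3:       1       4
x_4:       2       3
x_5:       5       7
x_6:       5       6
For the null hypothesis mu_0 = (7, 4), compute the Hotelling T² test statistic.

Step 1 — sample mean vector:
  mean(X_1) = (9 + 7 + 1 + 2 + 5 + 5) / 6 = 29/6 = 4.8333
  mean(X_2) = (6 + 9 + 4 + 3 + 7 + 6) / 6 = 35/6 = 5.8333
  x̄ = (4.8333, 5.8333),  deviation x̄ - mu_0 = (4.8333, 5.8333) - (7, 4) = (-2.1667, 1.8333).

Step 2 — sample covariance matrix, S[i,j] = (1/(n-1)) · Σ_k (x_{k,i} - mean_i) · (x_{k,j} - mean_j), divisor n-1 = 5:
  S[X_1,X_1] = ((4.1667)·(4.1667) + (2.1667)·(2.1667) + (-3.8333)·(-3.8333) + (-2.8333)·(-2.8333) + (0.1667)·(0.1667) + (0.1667)·(0.1667)) / 5 = 44.8333/5 = 8.9667
  S[X_1,X_2] = ((4.1667)·(0.1667) + (2.1667)·(3.1667) + (-3.8333)·(-1.8333) + (-2.8333)·(-2.8333) + (0.1667)·(1.1667) + (0.1667)·(0.1667)) / 5 = 22.8333/5 = 4.5667
  S[X_2,X_2] = ((0.1667)·(0.1667) + (3.1667)·(3.1667) + (-1.8333)·(-1.8333) + (-2.8333)·(-2.8333) + (1.1667)·(1.1667) + (0.1667)·(0.1667)) / 5 = 22.8333/5 = 4.5667
  S = [[8.9667, 4.5667],
 [4.5667, 4.5667]].

Step 3 — invert S. det(S) = 8.9667·4.5667 - (4.5667)² = 20.0933.
  S^{-1} = (1/det) · [[d, -b], [-b, a]] = [[0.2273, -0.2273],
 [-0.2273, 0.4463]].

Step 4 — quadratic form (x̄ - mu_0)^T · S^{-1} · (x̄ - mu_0):
  S^{-1} · (x̄ - mu_0) = (-0.9091, 1.3106),
  (x̄ - mu_0)^T · [...] = (-2.1667)·(-0.9091) + (1.8333)·(1.3106) = 4.3724.

Step 5 — scale by n: T² = 6 · 4.3724 = 26.2342.

T² ≈ 26.2342


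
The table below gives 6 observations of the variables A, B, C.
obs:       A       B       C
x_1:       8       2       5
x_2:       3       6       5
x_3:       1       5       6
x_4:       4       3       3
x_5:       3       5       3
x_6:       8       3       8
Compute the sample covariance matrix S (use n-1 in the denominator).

Step 1 — column means:
  mean(A) = (8 + 3 + 1 + 4 + 3 + 8) / 6 = 27/6 = 4.5
  mean(B) = (2 + 6 + 5 + 3 + 5 + 3) / 6 = 24/6 = 4
  mean(C) = (5 + 5 + 6 + 3 + 3 + 8) / 6 = 30/6 = 5

Step 2 — sample covariance S[i,j] = (1/(n-1)) · Σ_k (x_{k,i} - mean_i) · (x_{k,j} - mean_j), with n-1 = 5.
  S[A,A] = ((3.5)·(3.5) + (-1.5)·(-1.5) + (-3.5)·(-3.5) + (-0.5)·(-0.5) + (-1.5)·(-1.5) + (3.5)·(3.5)) / 5 = 41.5/5 = 8.3
  S[A,B] = ((3.5)·(-2) + (-1.5)·(2) + (-3.5)·(1) + (-0.5)·(-1) + (-1.5)·(1) + (3.5)·(-1)) / 5 = -18/5 = -3.6
  S[A,C] = ((3.5)·(0) + (-1.5)·(0) + (-3.5)·(1) + (-0.5)·(-2) + (-1.5)·(-2) + (3.5)·(3)) / 5 = 11/5 = 2.2
  S[B,B] = ((-2)·(-2) + (2)·(2) + (1)·(1) + (-1)·(-1) + (1)·(1) + (-1)·(-1)) / 5 = 12/5 = 2.4
  S[B,C] = ((-2)·(0) + (2)·(0) + (1)·(1) + (-1)·(-2) + (1)·(-2) + (-1)·(3)) / 5 = -2/5 = -0.4
  S[C,C] = ((0)·(0) + (0)·(0) + (1)·(1) + (-2)·(-2) + (-2)·(-2) + (3)·(3)) / 5 = 18/5 = 3.6

S is symmetric (S[j,i] = S[i,j]). Assembling:

S = [[8.3, -3.6, 2.2],
 [-3.6, 2.4, -0.4],
 [2.2, -0.4, 3.6]]
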